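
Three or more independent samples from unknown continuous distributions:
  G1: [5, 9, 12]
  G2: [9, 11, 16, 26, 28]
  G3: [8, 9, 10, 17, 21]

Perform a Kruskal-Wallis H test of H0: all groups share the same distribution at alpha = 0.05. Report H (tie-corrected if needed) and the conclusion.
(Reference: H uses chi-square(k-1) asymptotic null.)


Step 1: Combine all N = 13 observations and assign midranks.
sorted (value, group, rank): (5,G1,1), (8,G3,2), (9,G1,4), (9,G2,4), (9,G3,4), (10,G3,6), (11,G2,7), (12,G1,8), (16,G2,9), (17,G3,10), (21,G3,11), (26,G2,12), (28,G2,13)
Step 2: Sum ranks within each group.
R_1 = 13 (n_1 = 3)
R_2 = 45 (n_2 = 5)
R_3 = 33 (n_3 = 5)
Step 3: H = 12/(N(N+1)) * sum(R_i^2/n_i) - 3(N+1)
     = 12/(13*14) * (13^2/3 + 45^2/5 + 33^2/5) - 3*14
     = 0.065934 * 679.133 - 42
     = 2.778022.
Step 4: Ties present; correction factor C = 1 - 24/(13^3 - 13) = 0.989011. Corrected H = 2.778022 / 0.989011 = 2.808889.
Step 5: Under H0, H ~ chi^2(2); p-value = 0.245503.
Step 6: alpha = 0.05. fail to reject H0.

H = 2.8089, df = 2, p = 0.245503, fail to reject H0.


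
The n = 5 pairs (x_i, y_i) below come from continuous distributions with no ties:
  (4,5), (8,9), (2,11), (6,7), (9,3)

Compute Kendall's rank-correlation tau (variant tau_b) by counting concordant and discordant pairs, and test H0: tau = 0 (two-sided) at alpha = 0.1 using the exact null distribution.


Step 1: Enumerate the 10 unordered pairs (i,j) with i<j and classify each by sign(x_j-x_i) * sign(y_j-y_i).
  (1,2):dx=+4,dy=+4->C; (1,3):dx=-2,dy=+6->D; (1,4):dx=+2,dy=+2->C; (1,5):dx=+5,dy=-2->D
  (2,3):dx=-6,dy=+2->D; (2,4):dx=-2,dy=-2->C; (2,5):dx=+1,dy=-6->D; (3,4):dx=+4,dy=-4->D
  (3,5):dx=+7,dy=-8->D; (4,5):dx=+3,dy=-4->D
Step 2: C = 3, D = 7, total pairs = 10.
Step 3: tau = (C - D)/(n(n-1)/2) = (3 - 7)/10 = -0.400000.
Step 4: Exact two-sided p-value (enumerate n! = 120 permutations of y under H0): p = 0.483333.
Step 5: alpha = 0.1. fail to reject H0.

tau_b = -0.4000 (C=3, D=7), p = 0.483333, fail to reject H0.


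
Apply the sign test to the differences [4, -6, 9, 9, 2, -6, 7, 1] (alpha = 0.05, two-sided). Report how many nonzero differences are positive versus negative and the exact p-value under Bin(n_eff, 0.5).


Step 1: Discard zero differences. Original n = 8; n_eff = number of nonzero differences = 8.
Nonzero differences (with sign): +4, -6, +9, +9, +2, -6, +7, +1
Step 2: Count signs: positive = 6, negative = 2.
Step 3: Under H0: P(positive) = 0.5, so the number of positives S ~ Bin(8, 0.5).
Step 4: Two-sided exact p-value = sum of Bin(8,0.5) probabilities at or below the observed probability = 0.289062.
Step 5: alpha = 0.05. fail to reject H0.

n_eff = 8, pos = 6, neg = 2, p = 0.289062, fail to reject H0.


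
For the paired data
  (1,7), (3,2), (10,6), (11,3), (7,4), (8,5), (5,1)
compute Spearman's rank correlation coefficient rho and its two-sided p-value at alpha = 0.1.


Step 1: Rank x and y separately (midranks; no ties here).
rank(x): 1->1, 3->2, 10->6, 11->7, 7->4, 8->5, 5->3
rank(y): 7->7, 2->2, 6->6, 3->3, 4->4, 5->5, 1->1
Step 2: d_i = R_x(i) - R_y(i); compute d_i^2.
  (1-7)^2=36, (2-2)^2=0, (6-6)^2=0, (7-3)^2=16, (4-4)^2=0, (5-5)^2=0, (3-1)^2=4
sum(d^2) = 56.
Step 3: rho = 1 - 6*56 / (7*(7^2 - 1)) = 1 - 336/336 = 0.000000.
Step 4: Under H0, t = rho * sqrt((n-2)/(1-rho^2)) = 0.0000 ~ t(5).
Step 5: Two-sided p-value from the t-distribution with 5 df = 1.000000.
Step 6: alpha = 0.1. fail to reject H0.

rho = 0.0000, p = 1.000000, fail to reject H0 at alpha = 0.1.


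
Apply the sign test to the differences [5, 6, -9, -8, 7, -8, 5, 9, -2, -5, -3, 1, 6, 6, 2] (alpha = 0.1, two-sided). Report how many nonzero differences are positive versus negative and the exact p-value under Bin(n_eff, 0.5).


Step 1: Discard zero differences. Original n = 15; n_eff = number of nonzero differences = 15.
Nonzero differences (with sign): +5, +6, -9, -8, +7, -8, +5, +9, -2, -5, -3, +1, +6, +6, +2
Step 2: Count signs: positive = 9, negative = 6.
Step 3: Under H0: P(positive) = 0.5, so the number of positives S ~ Bin(15, 0.5).
Step 4: Two-sided exact p-value = sum of Bin(15,0.5) probabilities at or below the observed probability = 0.607239.
Step 5: alpha = 0.1. fail to reject H0.

n_eff = 15, pos = 9, neg = 6, p = 0.607239, fail to reject H0.


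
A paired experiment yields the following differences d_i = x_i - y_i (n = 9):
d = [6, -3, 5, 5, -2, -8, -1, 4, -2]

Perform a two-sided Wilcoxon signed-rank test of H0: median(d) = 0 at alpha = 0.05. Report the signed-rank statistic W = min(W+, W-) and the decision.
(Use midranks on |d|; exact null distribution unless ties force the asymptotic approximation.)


Step 1: Drop any zero differences (none here) and take |d_i|.
|d| = [6, 3, 5, 5, 2, 8, 1, 4, 2]
Step 2: Midrank |d_i| (ties get averaged ranks).
ranks: |6|->8, |3|->4, |5|->6.5, |5|->6.5, |2|->2.5, |8|->9, |1|->1, |4|->5, |2|->2.5
Step 3: Attach original signs; sum ranks with positive sign and with negative sign.
W+ = 8 + 6.5 + 6.5 + 5 = 26
W- = 4 + 2.5 + 9 + 1 + 2.5 = 19
(Check: W+ + W- = 45 should equal n(n+1)/2 = 45.)
Step 4: Test statistic W = min(W+, W-) = 19.
Step 5: Ties in |d|, so use the tie-corrected normal approximation.
        E[W] = n(n+1)/4 = 9*10/4 = 22.5.
        Tie groups: |d|=2 (t=2), |d|=5 (t=2); sum(t^3 - t) = 12.
        Var[W] = n(n+1)(2n+1)/24 - sum(t^3-t)/48 = 1710/24 - 12/48 = 71.
        z = (W - E[W]) / sqrt(Var[W]) = (19 - 22.5) / 8.4261 = -0.4154.
        Two-sided p = 2*Phi(z) = 0.677868.
Step 6: alpha = 0.05. fail to reject H0.

W+ = 26, W- = 19, W = min = 19, p = 0.677868, fail to reject H0.


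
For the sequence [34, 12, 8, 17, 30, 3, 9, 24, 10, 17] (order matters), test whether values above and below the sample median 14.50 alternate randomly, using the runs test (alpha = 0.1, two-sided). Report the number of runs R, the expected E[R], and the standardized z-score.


Step 1: Compute median = 14.50; label A = above, B = below.
Labels in order: ABBAABBABA  (n_A = 5, n_B = 5)
Step 2: Count runs R = 7.
Step 3: Under H0 (random ordering), E[R] = 2*n_A*n_B/(n_A+n_B) + 1 = 2*5*5/10 + 1 = 6.0000.
        Var[R] = 2*n_A*n_B*(2*n_A*n_B - n_A - n_B) / ((n_A+n_B)^2 * (n_A+n_B-1)) = 2000/900 = 2.2222.
        SD[R] = 1.4907.
Step 4: Continuity-corrected z = (R - 0.5 - E[R]) / SD[R] = (7 - 0.5 - 6.0000) / 1.4907 = 0.3354.
Step 5: Two-sided p-value via normal approximation = 2*(1 - Phi(|z|)) = 0.737316.
Step 6: alpha = 0.1. fail to reject H0.

R = 7, z = 0.3354, p = 0.737316, fail to reject H0.


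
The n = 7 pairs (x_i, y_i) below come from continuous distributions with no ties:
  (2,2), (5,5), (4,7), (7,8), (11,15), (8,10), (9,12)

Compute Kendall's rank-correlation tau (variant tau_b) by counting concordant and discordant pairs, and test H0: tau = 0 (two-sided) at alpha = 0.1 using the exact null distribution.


Step 1: Enumerate the 21 unordered pairs (i,j) with i<j and classify each by sign(x_j-x_i) * sign(y_j-y_i).
  (1,2):dx=+3,dy=+3->C; (1,3):dx=+2,dy=+5->C; (1,4):dx=+5,dy=+6->C; (1,5):dx=+9,dy=+13->C
  (1,6):dx=+6,dy=+8->C; (1,7):dx=+7,dy=+10->C; (2,3):dx=-1,dy=+2->D; (2,4):dx=+2,dy=+3->C
  (2,5):dx=+6,dy=+10->C; (2,6):dx=+3,dy=+5->C; (2,7):dx=+4,dy=+7->C; (3,4):dx=+3,dy=+1->C
  (3,5):dx=+7,dy=+8->C; (3,6):dx=+4,dy=+3->C; (3,7):dx=+5,dy=+5->C; (4,5):dx=+4,dy=+7->C
  (4,6):dx=+1,dy=+2->C; (4,7):dx=+2,dy=+4->C; (5,6):dx=-3,dy=-5->C; (5,7):dx=-2,dy=-3->C
  (6,7):dx=+1,dy=+2->C
Step 2: C = 20, D = 1, total pairs = 21.
Step 3: tau = (C - D)/(n(n-1)/2) = (20 - 1)/21 = 0.904762.
Step 4: Exact two-sided p-value (enumerate n! = 5040 permutations of y under H0): p = 0.002778.
Step 5: alpha = 0.1. reject H0.

tau_b = 0.9048 (C=20, D=1), p = 0.002778, reject H0.


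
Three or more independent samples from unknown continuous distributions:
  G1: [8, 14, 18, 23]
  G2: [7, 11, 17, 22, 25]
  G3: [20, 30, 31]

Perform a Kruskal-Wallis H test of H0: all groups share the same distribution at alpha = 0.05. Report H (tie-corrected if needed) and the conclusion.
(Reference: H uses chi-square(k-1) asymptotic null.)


Step 1: Combine all N = 12 observations and assign midranks.
sorted (value, group, rank): (7,G2,1), (8,G1,2), (11,G2,3), (14,G1,4), (17,G2,5), (18,G1,6), (20,G3,7), (22,G2,8), (23,G1,9), (25,G2,10), (30,G3,11), (31,G3,12)
Step 2: Sum ranks within each group.
R_1 = 21 (n_1 = 4)
R_2 = 27 (n_2 = 5)
R_3 = 30 (n_3 = 3)
Step 3: H = 12/(N(N+1)) * sum(R_i^2/n_i) - 3(N+1)
     = 12/(12*13) * (21^2/4 + 27^2/5 + 30^2/3) - 3*13
     = 0.076923 * 556.05 - 39
     = 3.773077.
Step 4: No ties, so H is used without correction.
Step 5: Under H0, H ~ chi^2(2); p-value = 0.151596.
Step 6: alpha = 0.05. fail to reject H0.

H = 3.7731, df = 2, p = 0.151596, fail to reject H0.


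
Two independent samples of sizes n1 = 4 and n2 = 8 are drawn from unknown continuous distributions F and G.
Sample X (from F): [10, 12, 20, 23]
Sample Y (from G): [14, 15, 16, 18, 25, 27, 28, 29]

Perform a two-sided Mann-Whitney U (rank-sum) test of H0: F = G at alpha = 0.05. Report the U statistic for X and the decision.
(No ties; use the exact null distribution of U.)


Step 1: Combine and sort all 12 observations; assign midranks.
sorted (value, group): (10,X), (12,X), (14,Y), (15,Y), (16,Y), (18,Y), (20,X), (23,X), (25,Y), (27,Y), (28,Y), (29,Y)
ranks: 10->1, 12->2, 14->3, 15->4, 16->5, 18->6, 20->7, 23->8, 25->9, 27->10, 28->11, 29->12
Step 2: Rank sum for X: R1 = 1 + 2 + 7 + 8 = 18.
Step 3: U_X = R1 - n1(n1+1)/2 = 18 - 4*5/2 = 18 - 10 = 8.
       U_Y = n1*n2 - U_X = 32 - 8 = 24.
Step 4: No ties, so the exact null distribution of U (based on enumerating the C(12,4) = 495 equally likely rank assignments) gives the two-sided p-value.
Step 5: p-value = 0.214141; compare to alpha = 0.05. fail to reject H0.

U_X = 8, p = 0.214141, fail to reject H0 at alpha = 0.05.


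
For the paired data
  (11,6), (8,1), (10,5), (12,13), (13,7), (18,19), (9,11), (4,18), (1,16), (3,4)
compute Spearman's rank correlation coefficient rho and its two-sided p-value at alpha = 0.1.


Step 1: Rank x and y separately (midranks; no ties here).
rank(x): 11->7, 8->4, 10->6, 12->8, 13->9, 18->10, 9->5, 4->3, 1->1, 3->2
rank(y): 6->4, 1->1, 5->3, 13->7, 7->5, 19->10, 11->6, 18->9, 16->8, 4->2
Step 2: d_i = R_x(i) - R_y(i); compute d_i^2.
  (7-4)^2=9, (4-1)^2=9, (6-3)^2=9, (8-7)^2=1, (9-5)^2=16, (10-10)^2=0, (5-6)^2=1, (3-9)^2=36, (1-8)^2=49, (2-2)^2=0
sum(d^2) = 130.
Step 3: rho = 1 - 6*130 / (10*(10^2 - 1)) = 1 - 780/990 = 0.212121.
Step 4: Under H0, t = rho * sqrt((n-2)/(1-rho^2)) = 0.6139 ~ t(8).
Step 5: Two-sided p-value from the t-distribution with 8 df = 0.556306.
Step 6: alpha = 0.1. fail to reject H0.

rho = 0.2121, p = 0.556306, fail to reject H0 at alpha = 0.1.


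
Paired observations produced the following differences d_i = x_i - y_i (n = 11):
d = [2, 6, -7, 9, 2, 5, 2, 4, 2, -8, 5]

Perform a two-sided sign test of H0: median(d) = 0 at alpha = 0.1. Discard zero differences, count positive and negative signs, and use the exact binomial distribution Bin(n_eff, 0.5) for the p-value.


Step 1: Discard zero differences. Original n = 11; n_eff = number of nonzero differences = 11.
Nonzero differences (with sign): +2, +6, -7, +9, +2, +5, +2, +4, +2, -8, +5
Step 2: Count signs: positive = 9, negative = 2.
Step 3: Under H0: P(positive) = 0.5, so the number of positives S ~ Bin(11, 0.5).
Step 4: Two-sided exact p-value = sum of Bin(11,0.5) probabilities at or below the observed probability = 0.065430.
Step 5: alpha = 0.1. reject H0.

n_eff = 11, pos = 9, neg = 2, p = 0.065430, reject H0.


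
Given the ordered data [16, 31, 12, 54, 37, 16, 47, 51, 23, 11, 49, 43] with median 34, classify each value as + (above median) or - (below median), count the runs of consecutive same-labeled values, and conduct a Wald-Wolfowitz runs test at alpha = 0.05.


Step 1: Compute median = 34; label A = above, B = below.
Labels in order: BBBAABAABBAA  (n_A = 6, n_B = 6)
Step 2: Count runs R = 6.
Step 3: Under H0 (random ordering), E[R] = 2*n_A*n_B/(n_A+n_B) + 1 = 2*6*6/12 + 1 = 7.0000.
        Var[R] = 2*n_A*n_B*(2*n_A*n_B - n_A - n_B) / ((n_A+n_B)^2 * (n_A+n_B-1)) = 4320/1584 = 2.7273.
        SD[R] = 1.6514.
Step 4: Continuity-corrected z = (R + 0.5 - E[R]) / SD[R] = (6 + 0.5 - 7.0000) / 1.6514 = -0.3028.
Step 5: Two-sided p-value via normal approximation = 2*(1 - Phi(|z|)) = 0.762069.
Step 6: alpha = 0.05. fail to reject H0.

R = 6, z = -0.3028, p = 0.762069, fail to reject H0.


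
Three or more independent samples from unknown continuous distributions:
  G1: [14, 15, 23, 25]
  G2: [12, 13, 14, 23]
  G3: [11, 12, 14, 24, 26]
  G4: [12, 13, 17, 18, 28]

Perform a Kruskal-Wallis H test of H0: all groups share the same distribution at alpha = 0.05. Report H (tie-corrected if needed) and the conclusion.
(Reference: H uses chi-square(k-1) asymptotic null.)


Step 1: Combine all N = 18 observations and assign midranks.
sorted (value, group, rank): (11,G3,1), (12,G2,3), (12,G3,3), (12,G4,3), (13,G2,5.5), (13,G4,5.5), (14,G1,8), (14,G2,8), (14,G3,8), (15,G1,10), (17,G4,11), (18,G4,12), (23,G1,13.5), (23,G2,13.5), (24,G3,15), (25,G1,16), (26,G3,17), (28,G4,18)
Step 2: Sum ranks within each group.
R_1 = 47.5 (n_1 = 4)
R_2 = 30 (n_2 = 4)
R_3 = 44 (n_3 = 5)
R_4 = 49.5 (n_4 = 5)
Step 3: H = 12/(N(N+1)) * sum(R_i^2/n_i) - 3(N+1)
     = 12/(18*19) * (47.5^2/4 + 30^2/4 + 44^2/5 + 49.5^2/5) - 3*19
     = 0.035088 * 1666.31 - 57
     = 1.467105.
Step 4: Ties present; correction factor C = 1 - 60/(18^3 - 18) = 0.989680. Corrected H = 1.467105 / 0.989680 = 1.482404.
Step 5: Under H0, H ~ chi^2(3); p-value = 0.686337.
Step 6: alpha = 0.05. fail to reject H0.

H = 1.4824, df = 3, p = 0.686337, fail to reject H0.


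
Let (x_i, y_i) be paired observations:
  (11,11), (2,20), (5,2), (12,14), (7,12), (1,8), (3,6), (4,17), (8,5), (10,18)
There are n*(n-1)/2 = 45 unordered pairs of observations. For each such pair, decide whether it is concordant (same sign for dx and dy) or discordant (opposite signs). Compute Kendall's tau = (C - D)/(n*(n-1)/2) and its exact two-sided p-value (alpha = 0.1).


Step 1: Enumerate the 45 unordered pairs (i,j) with i<j and classify each by sign(x_j-x_i) * sign(y_j-y_i).
  (1,2):dx=-9,dy=+9->D; (1,3):dx=-6,dy=-9->C; (1,4):dx=+1,dy=+3->C; (1,5):dx=-4,dy=+1->D
  (1,6):dx=-10,dy=-3->C; (1,7):dx=-8,dy=-5->C; (1,8):dx=-7,dy=+6->D; (1,9):dx=-3,dy=-6->C
  (1,10):dx=-1,dy=+7->D; (2,3):dx=+3,dy=-18->D; (2,4):dx=+10,dy=-6->D; (2,5):dx=+5,dy=-8->D
  (2,6):dx=-1,dy=-12->C; (2,7):dx=+1,dy=-14->D; (2,8):dx=+2,dy=-3->D; (2,9):dx=+6,dy=-15->D
  (2,10):dx=+8,dy=-2->D; (3,4):dx=+7,dy=+12->C; (3,5):dx=+2,dy=+10->C; (3,6):dx=-4,dy=+6->D
  (3,7):dx=-2,dy=+4->D; (3,8):dx=-1,dy=+15->D; (3,9):dx=+3,dy=+3->C; (3,10):dx=+5,dy=+16->C
  (4,5):dx=-5,dy=-2->C; (4,6):dx=-11,dy=-6->C; (4,7):dx=-9,dy=-8->C; (4,8):dx=-8,dy=+3->D
  (4,9):dx=-4,dy=-9->C; (4,10):dx=-2,dy=+4->D; (5,6):dx=-6,dy=-4->C; (5,7):dx=-4,dy=-6->C
  (5,8):dx=-3,dy=+5->D; (5,9):dx=+1,dy=-7->D; (5,10):dx=+3,dy=+6->C; (6,7):dx=+2,dy=-2->D
  (6,8):dx=+3,dy=+9->C; (6,9):dx=+7,dy=-3->D; (6,10):dx=+9,dy=+10->C; (7,8):dx=+1,dy=+11->C
  (7,9):dx=+5,dy=-1->D; (7,10):dx=+7,dy=+12->C; (8,9):dx=+4,dy=-12->D; (8,10):dx=+6,dy=+1->C
  (9,10):dx=+2,dy=+13->C
Step 2: C = 23, D = 22, total pairs = 45.
Step 3: tau = (C - D)/(n(n-1)/2) = (23 - 22)/45 = 0.022222.
Step 4: Exact two-sided p-value (enumerate n! = 3628800 permutations of y under H0): p = 1.000000.
Step 5: alpha = 0.1. fail to reject H0.

tau_b = 0.0222 (C=23, D=22), p = 1.000000, fail to reject H0.


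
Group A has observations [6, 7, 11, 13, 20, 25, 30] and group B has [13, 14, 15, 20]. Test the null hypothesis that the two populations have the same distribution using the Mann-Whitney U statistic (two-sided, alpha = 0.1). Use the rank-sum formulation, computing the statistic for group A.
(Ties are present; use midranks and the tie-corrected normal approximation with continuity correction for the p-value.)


Step 1: Combine and sort all 11 observations; assign midranks.
sorted (value, group): (6,X), (7,X), (11,X), (13,X), (13,Y), (14,Y), (15,Y), (20,X), (20,Y), (25,X), (30,X)
ranks: 6->1, 7->2, 11->3, 13->4.5, 13->4.5, 14->6, 15->7, 20->8.5, 20->8.5, 25->10, 30->11
Step 2: Rank sum for X: R1 = 1 + 2 + 3 + 4.5 + 8.5 + 10 + 11 = 40.
Step 3: U_X = R1 - n1(n1+1)/2 = 40 - 7*8/2 = 40 - 28 = 12.
       U_Y = n1*n2 - U_X = 28 - 12 = 16.
Step 4: Ties are present, so use the tie-corrected normal approximation (with continuity correction) for the p-value.
Step 5: p-value = 0.775820; compare to alpha = 0.1. fail to reject H0.

U_X = 12, p = 0.775820, fail to reject H0 at alpha = 0.1.


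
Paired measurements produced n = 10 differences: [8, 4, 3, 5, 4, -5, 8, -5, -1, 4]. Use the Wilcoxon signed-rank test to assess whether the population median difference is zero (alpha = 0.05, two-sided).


Step 1: Drop any zero differences (none here) and take |d_i|.
|d| = [8, 4, 3, 5, 4, 5, 8, 5, 1, 4]
Step 2: Midrank |d_i| (ties get averaged ranks).
ranks: |8|->9.5, |4|->4, |3|->2, |5|->7, |4|->4, |5|->7, |8|->9.5, |5|->7, |1|->1, |4|->4
Step 3: Attach original signs; sum ranks with positive sign and with negative sign.
W+ = 9.5 + 4 + 2 + 7 + 4 + 9.5 + 4 = 40
W- = 7 + 7 + 1 = 15
(Check: W+ + W- = 55 should equal n(n+1)/2 = 55.)
Step 4: Test statistic W = min(W+, W-) = 15.
Step 5: Ties in |d|, so use the tie-corrected normal approximation.
        E[W] = n(n+1)/4 = 10*11/4 = 27.5.
        Tie groups: |d|=4 (t=3), |d|=5 (t=3), |d|=8 (t=2); sum(t^3 - t) = 54.
        Var[W] = n(n+1)(2n+1)/24 - sum(t^3-t)/48 = 2310/24 - 54/48 = 95.125.
        z = (W - E[W]) / sqrt(Var[W]) = (15 - 27.5) / 9.7532 = -1.2816.
        Two-sided p = 2*Phi(z) = 0.199972.
Step 6: alpha = 0.05. fail to reject H0.

W+ = 40, W- = 15, W = min = 15, p = 0.199972, fail to reject H0.


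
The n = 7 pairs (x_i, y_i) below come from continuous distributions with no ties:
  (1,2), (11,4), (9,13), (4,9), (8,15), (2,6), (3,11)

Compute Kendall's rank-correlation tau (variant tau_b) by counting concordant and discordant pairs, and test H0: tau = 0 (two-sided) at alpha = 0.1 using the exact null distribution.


Step 1: Enumerate the 21 unordered pairs (i,j) with i<j and classify each by sign(x_j-x_i) * sign(y_j-y_i).
  (1,2):dx=+10,dy=+2->C; (1,3):dx=+8,dy=+11->C; (1,4):dx=+3,dy=+7->C; (1,5):dx=+7,dy=+13->C
  (1,6):dx=+1,dy=+4->C; (1,7):dx=+2,dy=+9->C; (2,3):dx=-2,dy=+9->D; (2,4):dx=-7,dy=+5->D
  (2,5):dx=-3,dy=+11->D; (2,6):dx=-9,dy=+2->D; (2,7):dx=-8,dy=+7->D; (3,4):dx=-5,dy=-4->C
  (3,5):dx=-1,dy=+2->D; (3,6):dx=-7,dy=-7->C; (3,7):dx=-6,dy=-2->C; (4,5):dx=+4,dy=+6->C
  (4,6):dx=-2,dy=-3->C; (4,7):dx=-1,dy=+2->D; (5,6):dx=-6,dy=-9->C; (5,7):dx=-5,dy=-4->C
  (6,7):dx=+1,dy=+5->C
Step 2: C = 14, D = 7, total pairs = 21.
Step 3: tau = (C - D)/(n(n-1)/2) = (14 - 7)/21 = 0.333333.
Step 4: Exact two-sided p-value (enumerate n! = 5040 permutations of y under H0): p = 0.381349.
Step 5: alpha = 0.1. fail to reject H0.

tau_b = 0.3333 (C=14, D=7), p = 0.381349, fail to reject H0.


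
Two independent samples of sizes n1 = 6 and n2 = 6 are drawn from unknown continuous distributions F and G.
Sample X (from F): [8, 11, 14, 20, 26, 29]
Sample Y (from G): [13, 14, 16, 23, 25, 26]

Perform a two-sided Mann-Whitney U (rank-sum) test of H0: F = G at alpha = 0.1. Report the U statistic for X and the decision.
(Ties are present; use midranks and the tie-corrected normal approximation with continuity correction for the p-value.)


Step 1: Combine and sort all 12 observations; assign midranks.
sorted (value, group): (8,X), (11,X), (13,Y), (14,X), (14,Y), (16,Y), (20,X), (23,Y), (25,Y), (26,X), (26,Y), (29,X)
ranks: 8->1, 11->2, 13->3, 14->4.5, 14->4.5, 16->6, 20->7, 23->8, 25->9, 26->10.5, 26->10.5, 29->12
Step 2: Rank sum for X: R1 = 1 + 2 + 4.5 + 7 + 10.5 + 12 = 37.
Step 3: U_X = R1 - n1(n1+1)/2 = 37 - 6*7/2 = 37 - 21 = 16.
       U_Y = n1*n2 - U_X = 36 - 16 = 20.
Step 4: Ties are present, so use the tie-corrected normal approximation (with continuity correction) for the p-value.
Step 5: p-value = 0.809527; compare to alpha = 0.1. fail to reject H0.

U_X = 16, p = 0.809527, fail to reject H0 at alpha = 0.1.


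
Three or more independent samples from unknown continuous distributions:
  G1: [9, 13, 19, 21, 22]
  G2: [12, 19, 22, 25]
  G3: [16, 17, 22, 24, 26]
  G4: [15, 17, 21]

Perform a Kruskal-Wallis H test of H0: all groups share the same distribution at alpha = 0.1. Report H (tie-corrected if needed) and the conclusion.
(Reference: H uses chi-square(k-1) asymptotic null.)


Step 1: Combine all N = 17 observations and assign midranks.
sorted (value, group, rank): (9,G1,1), (12,G2,2), (13,G1,3), (15,G4,4), (16,G3,5), (17,G3,6.5), (17,G4,6.5), (19,G1,8.5), (19,G2,8.5), (21,G1,10.5), (21,G4,10.5), (22,G1,13), (22,G2,13), (22,G3,13), (24,G3,15), (25,G2,16), (26,G3,17)
Step 2: Sum ranks within each group.
R_1 = 36 (n_1 = 5)
R_2 = 39.5 (n_2 = 4)
R_3 = 56.5 (n_3 = 5)
R_4 = 21 (n_4 = 3)
Step 3: H = 12/(N(N+1)) * sum(R_i^2/n_i) - 3(N+1)
     = 12/(17*18) * (36^2/5 + 39.5^2/4 + 56.5^2/5 + 21^2/3) - 3*18
     = 0.039216 * 1434.71 - 54
     = 2.263235.
Step 4: Ties present; correction factor C = 1 - 42/(17^3 - 17) = 0.991422. Corrected H = 2.263235 / 0.991422 = 2.282818.
Step 5: Under H0, H ~ chi^2(3); p-value = 0.515820.
Step 6: alpha = 0.1. fail to reject H0.

H = 2.2828, df = 3, p = 0.515820, fail to reject H0.


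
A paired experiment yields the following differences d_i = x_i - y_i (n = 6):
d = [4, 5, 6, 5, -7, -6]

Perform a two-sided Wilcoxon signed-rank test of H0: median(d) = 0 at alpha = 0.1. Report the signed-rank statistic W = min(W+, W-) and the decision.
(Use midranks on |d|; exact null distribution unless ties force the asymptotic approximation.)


Step 1: Drop any zero differences (none here) and take |d_i|.
|d| = [4, 5, 6, 5, 7, 6]
Step 2: Midrank |d_i| (ties get averaged ranks).
ranks: |4|->1, |5|->2.5, |6|->4.5, |5|->2.5, |7|->6, |6|->4.5
Step 3: Attach original signs; sum ranks with positive sign and with negative sign.
W+ = 1 + 2.5 + 4.5 + 2.5 = 10.5
W- = 6 + 4.5 = 10.5
(Check: W+ + W- = 21 should equal n(n+1)/2 = 21.)
Step 4: Test statistic W = min(W+, W-) = 10.5.
Step 5: Ties in |d|, so use the tie-corrected normal approximation.
        E[W] = n(n+1)/4 = 6*7/4 = 10.5.
        Tie groups: |d|=5 (t=2), |d|=6 (t=2); sum(t^3 - t) = 12.
        Var[W] = n(n+1)(2n+1)/24 - sum(t^3-t)/48 = 546/24 - 12/48 = 22.5.
        z = (W - E[W]) / sqrt(Var[W]) = (10.5 - 10.5) / 4.7434 = 0.0000.
        Two-sided p = 2*Phi(z) = 1.000000.
Step 6: alpha = 0.1. fail to reject H0.

W+ = 10.5, W- = 10.5, W = min = 10.5, p = 1.000000, fail to reject H0.


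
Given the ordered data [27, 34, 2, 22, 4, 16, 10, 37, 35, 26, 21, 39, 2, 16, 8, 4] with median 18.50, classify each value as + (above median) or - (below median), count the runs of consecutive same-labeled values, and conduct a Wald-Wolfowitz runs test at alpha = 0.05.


Step 1: Compute median = 18.50; label A = above, B = below.
Labels in order: AABABBBAAAAABBBB  (n_A = 8, n_B = 8)
Step 2: Count runs R = 6.
Step 3: Under H0 (random ordering), E[R] = 2*n_A*n_B/(n_A+n_B) + 1 = 2*8*8/16 + 1 = 9.0000.
        Var[R] = 2*n_A*n_B*(2*n_A*n_B - n_A - n_B) / ((n_A+n_B)^2 * (n_A+n_B-1)) = 14336/3840 = 3.7333.
        SD[R] = 1.9322.
Step 4: Continuity-corrected z = (R + 0.5 - E[R]) / SD[R] = (6 + 0.5 - 9.0000) / 1.9322 = -1.2939.
Step 5: Two-sided p-value via normal approximation = 2*(1 - Phi(|z|)) = 0.195709.
Step 6: alpha = 0.05. fail to reject H0.

R = 6, z = -1.2939, p = 0.195709, fail to reject H0.


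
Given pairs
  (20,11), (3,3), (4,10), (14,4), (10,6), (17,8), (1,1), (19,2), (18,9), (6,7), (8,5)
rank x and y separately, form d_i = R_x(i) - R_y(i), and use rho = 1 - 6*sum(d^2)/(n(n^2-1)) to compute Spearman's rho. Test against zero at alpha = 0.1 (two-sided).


Step 1: Rank x and y separately (midranks; no ties here).
rank(x): 20->11, 3->2, 4->3, 14->7, 10->6, 17->8, 1->1, 19->10, 18->9, 6->4, 8->5
rank(y): 11->11, 3->3, 10->10, 4->4, 6->6, 8->8, 1->1, 2->2, 9->9, 7->7, 5->5
Step 2: d_i = R_x(i) - R_y(i); compute d_i^2.
  (11-11)^2=0, (2-3)^2=1, (3-10)^2=49, (7-4)^2=9, (6-6)^2=0, (8-8)^2=0, (1-1)^2=0, (10-2)^2=64, (9-9)^2=0, (4-7)^2=9, (5-5)^2=0
sum(d^2) = 132.
Step 3: rho = 1 - 6*132 / (11*(11^2 - 1)) = 1 - 792/1320 = 0.400000.
Step 4: Under H0, t = rho * sqrt((n-2)/(1-rho^2)) = 1.3093 ~ t(9).
Step 5: Two-sided p-value from the t-distribution with 9 df = 0.222868.
Step 6: alpha = 0.1. fail to reject H0.

rho = 0.4000, p = 0.222868, fail to reject H0 at alpha = 0.1.


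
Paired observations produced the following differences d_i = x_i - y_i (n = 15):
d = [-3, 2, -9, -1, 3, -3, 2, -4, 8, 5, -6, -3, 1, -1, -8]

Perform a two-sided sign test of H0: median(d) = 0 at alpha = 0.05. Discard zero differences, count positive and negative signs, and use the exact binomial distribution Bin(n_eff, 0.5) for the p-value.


Step 1: Discard zero differences. Original n = 15; n_eff = number of nonzero differences = 15.
Nonzero differences (with sign): -3, +2, -9, -1, +3, -3, +2, -4, +8, +5, -6, -3, +1, -1, -8
Step 2: Count signs: positive = 6, negative = 9.
Step 3: Under H0: P(positive) = 0.5, so the number of positives S ~ Bin(15, 0.5).
Step 4: Two-sided exact p-value = sum of Bin(15,0.5) probabilities at or below the observed probability = 0.607239.
Step 5: alpha = 0.05. fail to reject H0.

n_eff = 15, pos = 6, neg = 9, p = 0.607239, fail to reject H0.


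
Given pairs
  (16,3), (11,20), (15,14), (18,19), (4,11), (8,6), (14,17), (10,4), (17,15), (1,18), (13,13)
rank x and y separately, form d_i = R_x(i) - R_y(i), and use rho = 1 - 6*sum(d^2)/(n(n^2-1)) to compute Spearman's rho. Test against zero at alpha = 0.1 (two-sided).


Step 1: Rank x and y separately (midranks; no ties here).
rank(x): 16->9, 11->5, 15->8, 18->11, 4->2, 8->3, 14->7, 10->4, 17->10, 1->1, 13->6
rank(y): 3->1, 20->11, 14->6, 19->10, 11->4, 6->3, 17->8, 4->2, 15->7, 18->9, 13->5
Step 2: d_i = R_x(i) - R_y(i); compute d_i^2.
  (9-1)^2=64, (5-11)^2=36, (8-6)^2=4, (11-10)^2=1, (2-4)^2=4, (3-3)^2=0, (7-8)^2=1, (4-2)^2=4, (10-7)^2=9, (1-9)^2=64, (6-5)^2=1
sum(d^2) = 188.
Step 3: rho = 1 - 6*188 / (11*(11^2 - 1)) = 1 - 1128/1320 = 0.145455.
Step 4: Under H0, t = rho * sqrt((n-2)/(1-rho^2)) = 0.4411 ~ t(9).
Step 5: Two-sided p-value from the t-distribution with 9 df = 0.669579.
Step 6: alpha = 0.1. fail to reject H0.

rho = 0.1455, p = 0.669579, fail to reject H0 at alpha = 0.1.


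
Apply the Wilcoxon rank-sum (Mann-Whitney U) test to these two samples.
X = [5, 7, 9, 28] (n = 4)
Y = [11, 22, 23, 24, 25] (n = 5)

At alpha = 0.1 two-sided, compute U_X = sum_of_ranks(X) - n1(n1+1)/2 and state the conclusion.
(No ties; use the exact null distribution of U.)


Step 1: Combine and sort all 9 observations; assign midranks.
sorted (value, group): (5,X), (7,X), (9,X), (11,Y), (22,Y), (23,Y), (24,Y), (25,Y), (28,X)
ranks: 5->1, 7->2, 9->3, 11->4, 22->5, 23->6, 24->7, 25->8, 28->9
Step 2: Rank sum for X: R1 = 1 + 2 + 3 + 9 = 15.
Step 3: U_X = R1 - n1(n1+1)/2 = 15 - 4*5/2 = 15 - 10 = 5.
       U_Y = n1*n2 - U_X = 20 - 5 = 15.
Step 4: No ties, so the exact null distribution of U (based on enumerating the C(9,4) = 126 equally likely rank assignments) gives the two-sided p-value.
Step 5: p-value = 0.285714; compare to alpha = 0.1. fail to reject H0.

U_X = 5, p = 0.285714, fail to reject H0 at alpha = 0.1.


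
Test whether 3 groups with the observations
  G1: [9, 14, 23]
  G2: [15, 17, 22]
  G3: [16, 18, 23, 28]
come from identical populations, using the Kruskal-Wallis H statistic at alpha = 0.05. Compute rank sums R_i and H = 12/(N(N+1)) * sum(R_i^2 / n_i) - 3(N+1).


Step 1: Combine all N = 10 observations and assign midranks.
sorted (value, group, rank): (9,G1,1), (14,G1,2), (15,G2,3), (16,G3,4), (17,G2,5), (18,G3,6), (22,G2,7), (23,G1,8.5), (23,G3,8.5), (28,G3,10)
Step 2: Sum ranks within each group.
R_1 = 11.5 (n_1 = 3)
R_2 = 15 (n_2 = 3)
R_3 = 28.5 (n_3 = 4)
Step 3: H = 12/(N(N+1)) * sum(R_i^2/n_i) - 3(N+1)
     = 12/(10*11) * (11.5^2/3 + 15^2/3 + 28.5^2/4) - 3*11
     = 0.109091 * 322.146 - 33
     = 2.143182.
Step 4: Ties present; correction factor C = 1 - 6/(10^3 - 10) = 0.993939. Corrected H = 2.143182 / 0.993939 = 2.156250.
Step 5: Under H0, H ~ chi^2(2); p-value = 0.340233.
Step 6: alpha = 0.05. fail to reject H0.

H = 2.1562, df = 2, p = 0.340233, fail to reject H0.


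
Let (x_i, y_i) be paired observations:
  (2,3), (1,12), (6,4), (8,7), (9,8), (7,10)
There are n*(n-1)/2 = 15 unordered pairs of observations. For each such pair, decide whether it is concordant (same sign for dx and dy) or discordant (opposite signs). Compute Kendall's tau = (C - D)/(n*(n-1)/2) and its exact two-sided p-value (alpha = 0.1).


Step 1: Enumerate the 15 unordered pairs (i,j) with i<j and classify each by sign(x_j-x_i) * sign(y_j-y_i).
  (1,2):dx=-1,dy=+9->D; (1,3):dx=+4,dy=+1->C; (1,4):dx=+6,dy=+4->C; (1,5):dx=+7,dy=+5->C
  (1,6):dx=+5,dy=+7->C; (2,3):dx=+5,dy=-8->D; (2,4):dx=+7,dy=-5->D; (2,5):dx=+8,dy=-4->D
  (2,6):dx=+6,dy=-2->D; (3,4):dx=+2,dy=+3->C; (3,5):dx=+3,dy=+4->C; (3,6):dx=+1,dy=+6->C
  (4,5):dx=+1,dy=+1->C; (4,6):dx=-1,dy=+3->D; (5,6):dx=-2,dy=+2->D
Step 2: C = 8, D = 7, total pairs = 15.
Step 3: tau = (C - D)/(n(n-1)/2) = (8 - 7)/15 = 0.066667.
Step 4: Exact two-sided p-value (enumerate n! = 720 permutations of y under H0): p = 1.000000.
Step 5: alpha = 0.1. fail to reject H0.

tau_b = 0.0667 (C=8, D=7), p = 1.000000, fail to reject H0.


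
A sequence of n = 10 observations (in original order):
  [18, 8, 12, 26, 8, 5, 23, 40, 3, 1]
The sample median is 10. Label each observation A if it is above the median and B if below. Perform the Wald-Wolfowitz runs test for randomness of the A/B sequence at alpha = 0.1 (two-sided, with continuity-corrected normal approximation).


Step 1: Compute median = 10; label A = above, B = below.
Labels in order: ABAABBAABB  (n_A = 5, n_B = 5)
Step 2: Count runs R = 6.
Step 3: Under H0 (random ordering), E[R] = 2*n_A*n_B/(n_A+n_B) + 1 = 2*5*5/10 + 1 = 6.0000.
        Var[R] = 2*n_A*n_B*(2*n_A*n_B - n_A - n_B) / ((n_A+n_B)^2 * (n_A+n_B-1)) = 2000/900 = 2.2222.
        SD[R] = 1.4907.
Step 4: R = E[R], so z = 0 with no continuity correction.
Step 5: Two-sided p-value via normal approximation = 2*(1 - Phi(|z|)) = 1.000000.
Step 6: alpha = 0.1. fail to reject H0.

R = 6, z = 0.0000, p = 1.000000, fail to reject H0.


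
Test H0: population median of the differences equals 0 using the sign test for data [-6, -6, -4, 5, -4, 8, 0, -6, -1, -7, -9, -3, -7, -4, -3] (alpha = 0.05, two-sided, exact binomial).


Step 1: Discard zero differences. Original n = 15; n_eff = number of nonzero differences = 14.
Nonzero differences (with sign): -6, -6, -4, +5, -4, +8, -6, -1, -7, -9, -3, -7, -4, -3
Step 2: Count signs: positive = 2, negative = 12.
Step 3: Under H0: P(positive) = 0.5, so the number of positives S ~ Bin(14, 0.5).
Step 4: Two-sided exact p-value = sum of Bin(14,0.5) probabilities at or below the observed probability = 0.012939.
Step 5: alpha = 0.05. reject H0.

n_eff = 14, pos = 2, neg = 12, p = 0.012939, reject H0.


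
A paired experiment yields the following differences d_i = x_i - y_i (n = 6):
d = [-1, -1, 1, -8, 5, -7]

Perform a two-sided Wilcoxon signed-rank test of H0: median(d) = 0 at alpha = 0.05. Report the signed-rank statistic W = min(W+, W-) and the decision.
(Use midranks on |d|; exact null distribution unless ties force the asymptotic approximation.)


Step 1: Drop any zero differences (none here) and take |d_i|.
|d| = [1, 1, 1, 8, 5, 7]
Step 2: Midrank |d_i| (ties get averaged ranks).
ranks: |1|->2, |1|->2, |1|->2, |8|->6, |5|->4, |7|->5
Step 3: Attach original signs; sum ranks with positive sign and with negative sign.
W+ = 2 + 4 = 6
W- = 2 + 2 + 6 + 5 = 15
(Check: W+ + W- = 21 should equal n(n+1)/2 = 21.)
Step 4: Test statistic W = min(W+, W-) = 6.
Step 5: Ties in |d|, so use the tie-corrected normal approximation.
        E[W] = n(n+1)/4 = 6*7/4 = 10.5.
        Tie groups: |d|=1 (t=3); sum(t^3 - t) = 24.
        Var[W] = n(n+1)(2n+1)/24 - sum(t^3-t)/48 = 546/24 - 24/48 = 22.25.
        z = (W - E[W]) / sqrt(Var[W]) = (6 - 10.5) / 4.7170 = -0.9540.
        Two-sided p = 2*Phi(z) = 0.340085.
Step 6: alpha = 0.05. fail to reject H0.

W+ = 6, W- = 15, W = min = 6, p = 0.340085, fail to reject H0.


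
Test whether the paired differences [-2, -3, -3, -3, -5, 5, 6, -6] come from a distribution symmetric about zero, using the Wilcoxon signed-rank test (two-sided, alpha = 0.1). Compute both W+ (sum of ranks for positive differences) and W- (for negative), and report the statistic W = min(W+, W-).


Step 1: Drop any zero differences (none here) and take |d_i|.
|d| = [2, 3, 3, 3, 5, 5, 6, 6]
Step 2: Midrank |d_i| (ties get averaged ranks).
ranks: |2|->1, |3|->3, |3|->3, |3|->3, |5|->5.5, |5|->5.5, |6|->7.5, |6|->7.5
Step 3: Attach original signs; sum ranks with positive sign and with negative sign.
W+ = 5.5 + 7.5 = 13
W- = 1 + 3 + 3 + 3 + 5.5 + 7.5 = 23
(Check: W+ + W- = 36 should equal n(n+1)/2 = 36.)
Step 4: Test statistic W = min(W+, W-) = 13.
Step 5: Ties in |d|, so use the tie-corrected normal approximation.
        E[W] = n(n+1)/4 = 8*9/4 = 18.
        Tie groups: |d|=3 (t=3), |d|=5 (t=2), |d|=6 (t=2); sum(t^3 - t) = 36.
        Var[W] = n(n+1)(2n+1)/24 - sum(t^3-t)/48 = 1224/24 - 36/48 = 50.25.
        z = (W - E[W]) / sqrt(Var[W]) = (13 - 18) / 7.0887 = -0.7053.
        Two-sided p = 2*Phi(z) = 0.480595.
Step 6: alpha = 0.1. fail to reject H0.

W+ = 13, W- = 23, W = min = 13, p = 0.480595, fail to reject H0.


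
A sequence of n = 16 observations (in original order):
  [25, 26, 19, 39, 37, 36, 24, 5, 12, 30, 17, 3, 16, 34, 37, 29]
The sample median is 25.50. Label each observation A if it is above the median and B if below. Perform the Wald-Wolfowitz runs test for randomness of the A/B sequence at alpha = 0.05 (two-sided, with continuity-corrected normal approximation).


Step 1: Compute median = 25.50; label A = above, B = below.
Labels in order: BABAAABBBABBBAAA  (n_A = 8, n_B = 8)
Step 2: Count runs R = 8.
Step 3: Under H0 (random ordering), E[R] = 2*n_A*n_B/(n_A+n_B) + 1 = 2*8*8/16 + 1 = 9.0000.
        Var[R] = 2*n_A*n_B*(2*n_A*n_B - n_A - n_B) / ((n_A+n_B)^2 * (n_A+n_B-1)) = 14336/3840 = 3.7333.
        SD[R] = 1.9322.
Step 4: Continuity-corrected z = (R + 0.5 - E[R]) / SD[R] = (8 + 0.5 - 9.0000) / 1.9322 = -0.2588.
Step 5: Two-sided p-value via normal approximation = 2*(1 - Phi(|z|)) = 0.795809.
Step 6: alpha = 0.05. fail to reject H0.

R = 8, z = -0.2588, p = 0.795809, fail to reject H0.


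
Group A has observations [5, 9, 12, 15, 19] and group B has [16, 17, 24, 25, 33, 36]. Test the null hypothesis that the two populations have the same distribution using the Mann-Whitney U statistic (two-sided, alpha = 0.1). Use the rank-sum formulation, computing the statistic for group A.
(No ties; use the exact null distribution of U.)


Step 1: Combine and sort all 11 observations; assign midranks.
sorted (value, group): (5,X), (9,X), (12,X), (15,X), (16,Y), (17,Y), (19,X), (24,Y), (25,Y), (33,Y), (36,Y)
ranks: 5->1, 9->2, 12->3, 15->4, 16->5, 17->6, 19->7, 24->8, 25->9, 33->10, 36->11
Step 2: Rank sum for X: R1 = 1 + 2 + 3 + 4 + 7 = 17.
Step 3: U_X = R1 - n1(n1+1)/2 = 17 - 5*6/2 = 17 - 15 = 2.
       U_Y = n1*n2 - U_X = 30 - 2 = 28.
Step 4: No ties, so the exact null distribution of U (based on enumerating the C(11,5) = 462 equally likely rank assignments) gives the two-sided p-value.
Step 5: p-value = 0.017316; compare to alpha = 0.1. reject H0.

U_X = 2, p = 0.017316, reject H0 at alpha = 0.1.


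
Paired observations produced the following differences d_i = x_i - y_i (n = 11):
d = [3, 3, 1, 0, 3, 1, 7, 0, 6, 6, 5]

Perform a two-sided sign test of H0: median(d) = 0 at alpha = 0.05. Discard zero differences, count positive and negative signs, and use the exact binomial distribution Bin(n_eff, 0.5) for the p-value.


Step 1: Discard zero differences. Original n = 11; n_eff = number of nonzero differences = 9.
Nonzero differences (with sign): +3, +3, +1, +3, +1, +7, +6, +6, +5
Step 2: Count signs: positive = 9, negative = 0.
Step 3: Under H0: P(positive) = 0.5, so the number of positives S ~ Bin(9, 0.5).
Step 4: Two-sided exact p-value = sum of Bin(9,0.5) probabilities at or below the observed probability = 0.003906.
Step 5: alpha = 0.05. reject H0.

n_eff = 9, pos = 9, neg = 0, p = 0.003906, reject H0.


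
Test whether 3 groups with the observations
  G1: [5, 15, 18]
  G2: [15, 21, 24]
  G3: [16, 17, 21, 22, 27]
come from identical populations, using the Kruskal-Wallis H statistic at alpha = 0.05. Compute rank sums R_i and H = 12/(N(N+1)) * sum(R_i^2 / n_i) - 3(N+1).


Step 1: Combine all N = 11 observations and assign midranks.
sorted (value, group, rank): (5,G1,1), (15,G1,2.5), (15,G2,2.5), (16,G3,4), (17,G3,5), (18,G1,6), (21,G2,7.5), (21,G3,7.5), (22,G3,9), (24,G2,10), (27,G3,11)
Step 2: Sum ranks within each group.
R_1 = 9.5 (n_1 = 3)
R_2 = 20 (n_2 = 3)
R_3 = 36.5 (n_3 = 5)
Step 3: H = 12/(N(N+1)) * sum(R_i^2/n_i) - 3(N+1)
     = 12/(11*12) * (9.5^2/3 + 20^2/3 + 36.5^2/5) - 3*12
     = 0.090909 * 429.867 - 36
     = 3.078788.
Step 4: Ties present; correction factor C = 1 - 12/(11^3 - 11) = 0.990909. Corrected H = 3.078788 / 0.990909 = 3.107034.
Step 5: Under H0, H ~ chi^2(2); p-value = 0.211503.
Step 6: alpha = 0.05. fail to reject H0.

H = 3.1070, df = 2, p = 0.211503, fail to reject H0.


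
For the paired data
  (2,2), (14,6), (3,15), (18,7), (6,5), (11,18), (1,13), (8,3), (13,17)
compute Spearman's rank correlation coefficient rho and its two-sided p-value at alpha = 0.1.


Step 1: Rank x and y separately (midranks; no ties here).
rank(x): 2->2, 14->8, 3->3, 18->9, 6->4, 11->6, 1->1, 8->5, 13->7
rank(y): 2->1, 6->4, 15->7, 7->5, 5->3, 18->9, 13->6, 3->2, 17->8
Step 2: d_i = R_x(i) - R_y(i); compute d_i^2.
  (2-1)^2=1, (8-4)^2=16, (3-7)^2=16, (9-5)^2=16, (4-3)^2=1, (6-9)^2=9, (1-6)^2=25, (5-2)^2=9, (7-8)^2=1
sum(d^2) = 94.
Step 3: rho = 1 - 6*94 / (9*(9^2 - 1)) = 1 - 564/720 = 0.216667.
Step 4: Under H0, t = rho * sqrt((n-2)/(1-rho^2)) = 0.5872 ~ t(7).
Step 5: Two-sided p-value from the t-distribution with 7 df = 0.575515.
Step 6: alpha = 0.1. fail to reject H0.

rho = 0.2167, p = 0.575515, fail to reject H0 at alpha = 0.1.


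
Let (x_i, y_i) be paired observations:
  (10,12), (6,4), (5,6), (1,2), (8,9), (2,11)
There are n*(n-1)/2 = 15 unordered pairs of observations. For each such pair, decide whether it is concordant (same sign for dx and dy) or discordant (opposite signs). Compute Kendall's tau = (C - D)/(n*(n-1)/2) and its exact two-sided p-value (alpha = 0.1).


Step 1: Enumerate the 15 unordered pairs (i,j) with i<j and classify each by sign(x_j-x_i) * sign(y_j-y_i).
  (1,2):dx=-4,dy=-8->C; (1,3):dx=-5,dy=-6->C; (1,4):dx=-9,dy=-10->C; (1,5):dx=-2,dy=-3->C
  (1,6):dx=-8,dy=-1->C; (2,3):dx=-1,dy=+2->D; (2,4):dx=-5,dy=-2->C; (2,5):dx=+2,dy=+5->C
  (2,6):dx=-4,dy=+7->D; (3,4):dx=-4,dy=-4->C; (3,5):dx=+3,dy=+3->C; (3,6):dx=-3,dy=+5->D
  (4,5):dx=+7,dy=+7->C; (4,6):dx=+1,dy=+9->C; (5,6):dx=-6,dy=+2->D
Step 2: C = 11, D = 4, total pairs = 15.
Step 3: tau = (C - D)/(n(n-1)/2) = (11 - 4)/15 = 0.466667.
Step 4: Exact two-sided p-value (enumerate n! = 720 permutations of y under H0): p = 0.272222.
Step 5: alpha = 0.1. fail to reject H0.

tau_b = 0.4667 (C=11, D=4), p = 0.272222, fail to reject H0.


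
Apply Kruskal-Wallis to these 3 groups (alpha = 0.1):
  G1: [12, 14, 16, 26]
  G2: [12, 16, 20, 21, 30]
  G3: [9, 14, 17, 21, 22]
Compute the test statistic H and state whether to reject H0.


Step 1: Combine all N = 14 observations and assign midranks.
sorted (value, group, rank): (9,G3,1), (12,G1,2.5), (12,G2,2.5), (14,G1,4.5), (14,G3,4.5), (16,G1,6.5), (16,G2,6.5), (17,G3,8), (20,G2,9), (21,G2,10.5), (21,G3,10.5), (22,G3,12), (26,G1,13), (30,G2,14)
Step 2: Sum ranks within each group.
R_1 = 26.5 (n_1 = 4)
R_2 = 42.5 (n_2 = 5)
R_3 = 36 (n_3 = 5)
Step 3: H = 12/(N(N+1)) * sum(R_i^2/n_i) - 3(N+1)
     = 12/(14*15) * (26.5^2/4 + 42.5^2/5 + 36^2/5) - 3*15
     = 0.057143 * 796.013 - 45
     = 0.486429.
Step 4: Ties present; correction factor C = 1 - 24/(14^3 - 14) = 0.991209. Corrected H = 0.486429 / 0.991209 = 0.490743.
Step 5: Under H0, H ~ chi^2(2); p-value = 0.782414.
Step 6: alpha = 0.1. fail to reject H0.

H = 0.4907, df = 2, p = 0.782414, fail to reject H0.


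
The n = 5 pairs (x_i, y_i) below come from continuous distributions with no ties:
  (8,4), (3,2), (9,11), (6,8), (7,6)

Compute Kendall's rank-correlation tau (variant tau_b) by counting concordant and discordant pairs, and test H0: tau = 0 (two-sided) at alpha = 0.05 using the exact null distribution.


Step 1: Enumerate the 10 unordered pairs (i,j) with i<j and classify each by sign(x_j-x_i) * sign(y_j-y_i).
  (1,2):dx=-5,dy=-2->C; (1,3):dx=+1,dy=+7->C; (1,4):dx=-2,dy=+4->D; (1,5):dx=-1,dy=+2->D
  (2,3):dx=+6,dy=+9->C; (2,4):dx=+3,dy=+6->C; (2,5):dx=+4,dy=+4->C; (3,4):dx=-3,dy=-3->C
  (3,5):dx=-2,dy=-5->C; (4,5):dx=+1,dy=-2->D
Step 2: C = 7, D = 3, total pairs = 10.
Step 3: tau = (C - D)/(n(n-1)/2) = (7 - 3)/10 = 0.400000.
Step 4: Exact two-sided p-value (enumerate n! = 120 permutations of y under H0): p = 0.483333.
Step 5: alpha = 0.05. fail to reject H0.

tau_b = 0.4000 (C=7, D=3), p = 0.483333, fail to reject H0.
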